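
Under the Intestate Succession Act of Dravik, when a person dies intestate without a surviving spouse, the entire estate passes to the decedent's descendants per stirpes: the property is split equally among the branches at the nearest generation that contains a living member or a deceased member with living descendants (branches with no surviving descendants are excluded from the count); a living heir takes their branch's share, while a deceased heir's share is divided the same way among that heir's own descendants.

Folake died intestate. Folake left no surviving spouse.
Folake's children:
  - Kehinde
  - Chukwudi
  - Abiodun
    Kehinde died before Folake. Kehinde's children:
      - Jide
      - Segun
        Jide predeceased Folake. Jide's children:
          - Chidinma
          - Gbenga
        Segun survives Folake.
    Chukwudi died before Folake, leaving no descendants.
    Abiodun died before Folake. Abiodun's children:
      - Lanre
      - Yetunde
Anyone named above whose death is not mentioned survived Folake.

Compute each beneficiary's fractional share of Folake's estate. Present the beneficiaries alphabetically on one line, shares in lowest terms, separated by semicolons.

Chidinma 1/8; Gbenga 1/8; Lanre 1/4; Segun 1/4; Yetunde 1/4

There is no surviving spouse, so the entire estate passes to Folake's descendants per stirpes.
Chukwudi left no surviving issue, so that branch lapses and is disregarded.
The estate is divided into 2 equal shares of 1/2 among Kehinde, Abiodun.
Kehinde predeceased; the 1/2 allotted to Kehinde's branch passes to Kehinde's issue by representation.
The 1/2 is divided into 2 equal shares of 1/4 among Jide, Segun.
Jide predeceased; the 1/4 allotted to Jide's branch passes to Jide's issue by representation.
The 1/4 is divided into 2 equal shares of 1/8 among Chidinma, Gbenga.
Chidinma is living and takes 1/8.
Gbenga is living and takes 1/8.
Segun is living and takes 1/4.
Abiodun predeceased; the 1/2 allotted to Abiodun's branch passes to Abiodun's issue by representation.
The 1/2 is divided into 2 equal shares of 1/4 among Lanre, Yetunde.
Lanre is living and takes 1/4.
Yetunde is living and takes 1/4.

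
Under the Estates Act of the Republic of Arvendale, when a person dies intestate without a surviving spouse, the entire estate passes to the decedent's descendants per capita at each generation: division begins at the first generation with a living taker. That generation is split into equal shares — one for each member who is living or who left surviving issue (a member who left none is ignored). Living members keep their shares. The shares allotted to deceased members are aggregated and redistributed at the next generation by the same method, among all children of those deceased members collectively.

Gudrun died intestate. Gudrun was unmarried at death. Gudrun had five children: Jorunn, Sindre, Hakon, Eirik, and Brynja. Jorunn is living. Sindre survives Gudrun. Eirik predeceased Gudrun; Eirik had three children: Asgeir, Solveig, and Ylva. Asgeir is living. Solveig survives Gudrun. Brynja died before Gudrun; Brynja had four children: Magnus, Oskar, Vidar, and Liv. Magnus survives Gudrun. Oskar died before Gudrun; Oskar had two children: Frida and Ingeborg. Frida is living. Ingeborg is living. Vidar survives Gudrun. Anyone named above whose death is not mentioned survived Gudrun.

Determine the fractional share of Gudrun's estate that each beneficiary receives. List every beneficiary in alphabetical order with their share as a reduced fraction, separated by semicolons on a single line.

There is no surviving spouse, so the entire estate passes to Gudrun's descendants per capita at each generation.
At generation 1 (Jorunn, Sindre, Hakon, Eirik, Brynja) there are 5 shares of (1)/5 = 1/5 each.
Living: Jorunn, Sindre, and Hakon — each takes 1/5.
Deceased: Eirik and Brynja. Their combined 2/5 is pooled and carried to generation 2.
At generation 2 (Asgeir, Solveig, Ylva, Magnus, Oskar, Vidar, Liv) there are 7 shares of (2/5)/7 = 2/35 each.
Living: Asgeir, Solveig, Ylva, Magnus, Vidar, and Liv — each takes 2/35.
Deceased: Oskar. That 2/35 share is carried to generation 3.
At generation 3 (Frida, Ingeborg) there are 2 shares of (2/35)/2 = 1/35 each.
Living: Frida and Ingeborg — each takes 1/35.

Asgeir 2/35; Frida 1/35; Hakon 1/5; Ingeborg 1/35; Jorunn 1/5; Liv 2/35; Magnus 2/35; Sindre 1/5; Solveig 2/35; Vidar 2/35; Ylva 2/35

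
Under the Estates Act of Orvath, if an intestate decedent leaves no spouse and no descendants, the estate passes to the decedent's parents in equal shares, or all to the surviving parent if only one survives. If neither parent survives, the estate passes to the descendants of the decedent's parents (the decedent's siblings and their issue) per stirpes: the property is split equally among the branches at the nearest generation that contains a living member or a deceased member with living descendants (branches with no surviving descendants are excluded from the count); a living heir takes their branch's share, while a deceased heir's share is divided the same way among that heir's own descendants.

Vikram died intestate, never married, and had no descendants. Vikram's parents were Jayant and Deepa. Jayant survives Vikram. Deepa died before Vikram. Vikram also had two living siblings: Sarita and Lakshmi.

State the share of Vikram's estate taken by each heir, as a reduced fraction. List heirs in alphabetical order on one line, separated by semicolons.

Jayant 1

Only one parent, Jayant, survives, so Jayant takes the entire estate. The siblings take nothing because a surviving parent has priority.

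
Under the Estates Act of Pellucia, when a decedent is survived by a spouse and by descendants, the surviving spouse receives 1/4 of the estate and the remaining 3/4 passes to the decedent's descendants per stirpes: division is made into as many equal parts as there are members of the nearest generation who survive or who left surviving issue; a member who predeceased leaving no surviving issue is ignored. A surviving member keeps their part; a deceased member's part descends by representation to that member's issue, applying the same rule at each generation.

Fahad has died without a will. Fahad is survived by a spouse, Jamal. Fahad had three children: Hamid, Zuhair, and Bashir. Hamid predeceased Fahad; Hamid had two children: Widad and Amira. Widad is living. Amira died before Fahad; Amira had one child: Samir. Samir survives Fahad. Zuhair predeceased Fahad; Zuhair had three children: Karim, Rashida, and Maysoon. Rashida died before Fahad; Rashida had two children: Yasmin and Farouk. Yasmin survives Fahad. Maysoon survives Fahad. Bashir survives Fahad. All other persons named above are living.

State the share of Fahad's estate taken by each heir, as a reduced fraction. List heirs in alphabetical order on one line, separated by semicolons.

Bashir 1/4; Farouk 1/24; Jamal 1/4; Karim 1/12; Maysoon 1/12; Samir 1/8; Widad 1/8; Yasmin 1/24

Jamal, as surviving spouse, takes 1/4.
The remaining 3/4 passes to Fahad's descendants per stirpes.
The 3/4 is divided into 3 equal shares of 1/4 among Hamid, Zuhair, Bashir.
Hamid predeceased; the 1/4 allotted to Hamid's branch passes to Hamid's issue by representation.
The 1/4 is divided into 2 equal shares of 1/8 among Widad, Amira.
Widad is living and takes 1/8.
Amira predeceased; the 1/8 allotted to Amira's branch passes to Amira's issue by representation.
Samir is the sole taker at this level and receives the full 1/8.
Zuhair predeceased; the 1/4 allotted to Zuhair's branch passes to Zuhair's issue by representation.
The 1/4 is divided into 3 equal shares of 1/12 among Karim, Rashida, Maysoon.
Karim is living and takes 1/12.
Rashida predeceased; the 1/12 allotted to Rashida's branch passes to Rashida's issue by representation.
The 1/12 is divided into 2 equal shares of 1/24 among Yasmin, Farouk.
Yasmin is living and takes 1/24.
Farouk is living and takes 1/24.
Maysoon is living and takes 1/12.
Bashir is living and takes 1/4.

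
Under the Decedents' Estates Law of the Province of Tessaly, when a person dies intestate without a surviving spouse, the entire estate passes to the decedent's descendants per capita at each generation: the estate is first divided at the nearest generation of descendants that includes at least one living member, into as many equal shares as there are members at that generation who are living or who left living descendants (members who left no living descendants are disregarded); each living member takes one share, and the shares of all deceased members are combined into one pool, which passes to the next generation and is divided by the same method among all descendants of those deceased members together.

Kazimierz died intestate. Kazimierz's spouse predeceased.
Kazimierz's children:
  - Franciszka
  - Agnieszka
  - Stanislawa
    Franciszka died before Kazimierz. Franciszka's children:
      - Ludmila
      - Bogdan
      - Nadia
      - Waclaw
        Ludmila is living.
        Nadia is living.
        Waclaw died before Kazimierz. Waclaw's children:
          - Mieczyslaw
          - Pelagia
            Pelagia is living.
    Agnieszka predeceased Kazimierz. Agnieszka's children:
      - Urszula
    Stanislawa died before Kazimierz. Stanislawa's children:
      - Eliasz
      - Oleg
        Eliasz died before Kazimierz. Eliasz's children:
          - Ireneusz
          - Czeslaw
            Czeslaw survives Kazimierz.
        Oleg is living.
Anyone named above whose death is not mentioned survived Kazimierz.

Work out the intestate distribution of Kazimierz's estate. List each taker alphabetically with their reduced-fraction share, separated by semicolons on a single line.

There is no surviving spouse, so the entire estate passes to Kazimierz's descendants per capita at each generation.
No one at generation 1 (Franciszka, Agnieszka, Stanislawa) is living; moving to the next generation.
At generation 2 (Ludmila, Bogdan, Nadia, Waclaw, Urszula, Eliasz, Oleg) there are 7 shares of (1)/7 = 1/7 each.
Living: Ludmila, Bogdan, Nadia, Urszula, and Oleg — each takes 1/7.
Deceased: Waclaw and Eliasz. Their combined 2/7 is pooled and carried to generation 3.
At generation 3 (Mieczyslaw, Pelagia, Ireneusz, Czeslaw) there are 4 shares of (2/7)/4 = 1/14 each.
Living: Mieczyslaw, Pelagia, Ireneusz, and Czeslaw — each takes 1/14.

Bogdan 1/7; Czeslaw 1/14; Ireneusz 1/14; Ludmila 1/7; Mieczyslaw 1/14; Nadia 1/7; Oleg 1/7; Pelagia 1/14; Urszula 1/7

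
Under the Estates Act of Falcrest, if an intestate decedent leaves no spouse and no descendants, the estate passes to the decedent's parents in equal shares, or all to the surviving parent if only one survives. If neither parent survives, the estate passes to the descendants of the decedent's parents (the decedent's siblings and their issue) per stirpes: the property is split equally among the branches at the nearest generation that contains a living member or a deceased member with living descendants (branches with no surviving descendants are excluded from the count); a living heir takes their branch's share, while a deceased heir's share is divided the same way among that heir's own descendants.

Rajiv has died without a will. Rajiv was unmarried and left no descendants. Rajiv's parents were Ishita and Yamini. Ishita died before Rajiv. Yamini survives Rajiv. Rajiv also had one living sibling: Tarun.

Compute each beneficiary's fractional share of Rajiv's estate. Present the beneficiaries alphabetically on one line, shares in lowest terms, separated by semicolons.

Only one parent, Yamini, survives, so Yamini takes the entire estate. The siblings take nothing because a surviving parent has priority.

Yamini 1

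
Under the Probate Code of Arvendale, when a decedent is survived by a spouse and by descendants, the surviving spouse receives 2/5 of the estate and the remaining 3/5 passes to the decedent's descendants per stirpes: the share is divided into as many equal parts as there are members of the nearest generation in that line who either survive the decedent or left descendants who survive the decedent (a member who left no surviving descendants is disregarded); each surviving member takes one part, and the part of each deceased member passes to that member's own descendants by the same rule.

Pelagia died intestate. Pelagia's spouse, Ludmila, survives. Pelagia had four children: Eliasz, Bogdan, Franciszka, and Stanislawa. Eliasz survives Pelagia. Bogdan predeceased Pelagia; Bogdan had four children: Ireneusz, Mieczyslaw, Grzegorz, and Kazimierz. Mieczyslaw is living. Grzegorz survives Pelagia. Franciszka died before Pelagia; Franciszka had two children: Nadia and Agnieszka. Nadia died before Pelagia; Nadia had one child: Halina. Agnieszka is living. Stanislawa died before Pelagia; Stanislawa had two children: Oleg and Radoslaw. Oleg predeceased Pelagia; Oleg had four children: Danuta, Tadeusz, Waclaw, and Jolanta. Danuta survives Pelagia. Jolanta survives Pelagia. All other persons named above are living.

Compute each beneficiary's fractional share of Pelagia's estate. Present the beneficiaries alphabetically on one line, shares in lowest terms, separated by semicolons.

Agnieszka 3/40; Danuta 3/160; Eliasz 3/20; Grzegorz 3/80; Halina 3/40; Ireneusz 3/80; Jolanta 3/160; Kazimierz 3/80; Ludmila 2/5; Mieczyslaw 3/80; Radoslaw 3/40; Tadeusz 3/160; Waclaw 3/160

Ludmila, as surviving spouse, takes 2/5.
The remaining 3/5 passes to Pelagia's descendants per stirpes.
The 3/5 is divided into 4 equal shares of 3/20 among Eliasz, Bogdan, Franciszka, Stanislawa.
Eliasz is living and takes 3/20.
Bogdan predeceased; the 3/20 allotted to Bogdan's branch passes to Bogdan's issue by representation.
The 3/20 is divided into 4 equal shares of 3/80 among Ireneusz, Mieczyslaw, Grzegorz, Kazimierz.
Ireneusz is living and takes 3/80.
Mieczyslaw is living and takes 3/80.
Grzegorz is living and takes 3/80.
Kazimierz is living and takes 3/80.
Franciszka predeceased; the 3/20 allotted to Franciszka's branch passes to Franciszka's issue by representation.
The 3/20 is divided into 2 equal shares of 3/40 among Nadia, Agnieszka.
Nadia predeceased; the 3/40 allotted to Nadia's branch passes to Nadia's issue by representation.
Halina is the sole taker at this level and receives the full 3/40.
Agnieszka is living and takes 3/40.
Stanislawa predeceased; the 3/20 allotted to Stanislawa's branch passes to Stanislawa's issue by representation.
The 3/20 is divided into 2 equal shares of 3/40 among Oleg, Radoslaw.
Oleg predeceased; the 3/40 allotted to Oleg's branch passes to Oleg's issue by representation.
The 3/40 is divided into 4 equal shares of 3/160 among Danuta, Tadeusz, Waclaw, Jolanta.
Danuta is living and takes 3/160.
Tadeusz is living and takes 3/160.
Waclaw is living and takes 3/160.
Jolanta is living and takes 3/160.
Radoslaw is living and takes 3/40.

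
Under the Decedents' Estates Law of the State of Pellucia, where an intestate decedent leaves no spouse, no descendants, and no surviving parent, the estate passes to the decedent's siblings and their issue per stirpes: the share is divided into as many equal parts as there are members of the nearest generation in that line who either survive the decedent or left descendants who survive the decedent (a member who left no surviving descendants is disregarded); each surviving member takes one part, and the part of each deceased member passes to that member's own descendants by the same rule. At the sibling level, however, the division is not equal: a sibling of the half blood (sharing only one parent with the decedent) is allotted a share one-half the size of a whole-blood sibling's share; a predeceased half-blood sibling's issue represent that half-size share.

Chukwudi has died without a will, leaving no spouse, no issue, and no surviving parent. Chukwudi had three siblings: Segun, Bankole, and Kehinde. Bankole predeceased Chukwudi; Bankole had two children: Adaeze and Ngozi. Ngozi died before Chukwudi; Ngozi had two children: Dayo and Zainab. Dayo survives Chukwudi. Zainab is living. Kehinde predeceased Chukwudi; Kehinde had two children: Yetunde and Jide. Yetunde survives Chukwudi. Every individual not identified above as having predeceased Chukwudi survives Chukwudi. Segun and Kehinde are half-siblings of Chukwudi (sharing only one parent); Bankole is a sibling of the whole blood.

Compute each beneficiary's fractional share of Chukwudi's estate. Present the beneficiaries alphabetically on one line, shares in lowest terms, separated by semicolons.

No spouse, descendants, or parent survives, so the estate passes to Chukwudi's siblings per stirpes.
Half-blood siblings count for one-half the weight of whole-blood siblings at the initial division.
Dividing 1 in proportion to weights (total weight 2): Segun (weight 1/2) → 1/4; Bankole (weight 1) → 1/2; Kehinde (weight 1/2) → 1/4.
Segun is living and takes 1/4.
Bankole predeceased; the 1/2 allotted to Bankole's branch passes to Bankole's issue by representation.
The 1/2 is divided into 2 equal shares of 1/4 among Adaeze, Ngozi.
Adaeze is living and takes 1/4.
Ngozi predeceased; the 1/4 allotted to Ngozi's branch passes to Ngozi's issue by representation.
The 1/4 is divided into 2 equal shares of 1/8 among Dayo, Zainab.
Dayo is living and takes 1/8.
Zainab is living and takes 1/8.
Kehinde predeceased; the 1/4 allotted to Kehinde's branch passes to Kehinde's issue by representation.
The 1/4 is divided into 2 equal shares of 1/8 among Yetunde, Jide.
Yetunde is living and takes 1/8.
Jide is living and takes 1/8.

Adaeze 1/4; Dayo 1/8; Jide 1/8; Segun 1/4; Yetunde 1/8; Zainab 1/8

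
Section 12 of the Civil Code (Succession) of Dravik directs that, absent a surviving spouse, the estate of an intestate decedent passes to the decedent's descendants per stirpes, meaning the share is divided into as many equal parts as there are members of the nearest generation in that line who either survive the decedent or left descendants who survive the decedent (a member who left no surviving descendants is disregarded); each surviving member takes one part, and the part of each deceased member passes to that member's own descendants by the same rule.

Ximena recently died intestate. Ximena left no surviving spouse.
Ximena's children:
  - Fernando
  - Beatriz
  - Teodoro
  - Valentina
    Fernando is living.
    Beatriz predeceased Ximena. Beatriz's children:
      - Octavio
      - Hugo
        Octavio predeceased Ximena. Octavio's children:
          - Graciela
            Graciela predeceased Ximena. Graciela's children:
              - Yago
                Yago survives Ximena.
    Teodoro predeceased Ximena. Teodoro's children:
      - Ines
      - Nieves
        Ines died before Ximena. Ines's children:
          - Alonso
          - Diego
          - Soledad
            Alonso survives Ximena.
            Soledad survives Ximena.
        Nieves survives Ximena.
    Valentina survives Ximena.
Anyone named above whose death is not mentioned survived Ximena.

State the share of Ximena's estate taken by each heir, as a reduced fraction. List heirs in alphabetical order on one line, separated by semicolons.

Alonso 1/24; Diego 1/24; Fernando 1/4; Hugo 1/8; Nieves 1/8; Soledad 1/24; Valentina 1/4; Yago 1/8

There is no surviving spouse, so the entire estate passes to Ximena's descendants per stirpes.
The estate is divided into 4 equal shares of 1/4 among Fernando, Beatriz, Teodoro, Valentina.
Fernando is living and takes 1/4.
Beatriz predeceased; the 1/4 allotted to Beatriz's branch passes to Beatriz's issue by representation.
The 1/4 is divided into 2 equal shares of 1/8 among Octavio, Hugo.
Octavio predeceased; the 1/8 allotted to Octavio's branch passes to Octavio's issue by representation.
Graciela's line is the sole branch at this level, so the full 1/8 passes to Graciela's issue by representation.
Yago is the sole taker at this level and receives the full 1/8.
Hugo is living and takes 1/8.
Teodoro predeceased; the 1/4 allotted to Teodoro's branch passes to Teodoro's issue by representation.
The 1/4 is divided into 2 equal shares of 1/8 among Ines, Nieves.
Ines predeceased; the 1/8 allotted to Ines's branch passes to Ines's issue by representation.
The 1/8 is divided into 3 equal shares of 1/24 among Alonso, Diego, Soledad.
Alonso is living and takes 1/24.
Diego is living and takes 1/24.
Soledad is living and takes 1/24.
Nieves is living and takes 1/8.
Valentina is living and takes 1/4.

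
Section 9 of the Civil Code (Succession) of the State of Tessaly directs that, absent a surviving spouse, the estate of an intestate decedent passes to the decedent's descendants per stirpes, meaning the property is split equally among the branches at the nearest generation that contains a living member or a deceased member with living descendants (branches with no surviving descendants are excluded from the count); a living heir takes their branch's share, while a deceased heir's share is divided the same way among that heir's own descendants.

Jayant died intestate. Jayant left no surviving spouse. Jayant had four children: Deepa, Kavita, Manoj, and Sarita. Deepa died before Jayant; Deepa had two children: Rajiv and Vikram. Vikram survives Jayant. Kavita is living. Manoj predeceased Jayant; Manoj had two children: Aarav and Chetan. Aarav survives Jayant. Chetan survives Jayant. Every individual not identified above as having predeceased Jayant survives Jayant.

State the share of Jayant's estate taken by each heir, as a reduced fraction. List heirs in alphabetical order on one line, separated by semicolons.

Aarav 1/8; Chetan 1/8; Kavita 1/4; Rajiv 1/8; Sarita 1/4; Vikram 1/8

There is no surviving spouse, so the entire estate passes to Jayant's descendants per stirpes.
The estate is divided into 4 equal shares of 1/4 among Deepa, Kavita, Manoj, Sarita.
Deepa predeceased; the 1/4 allotted to Deepa's branch passes to Deepa's issue by representation.
The 1/4 is divided into 2 equal shares of 1/8 among Rajiv, Vikram.
Rajiv is living and takes 1/8.
Vikram is living and takes 1/8.
Kavita is living and takes 1/4.
Manoj predeceased; the 1/4 allotted to Manoj's branch passes to Manoj's issue by representation.
The 1/4 is divided into 2 equal shares of 1/8 among Aarav, Chetan.
Aarav is living and takes 1/8.
Chetan is living and takes 1/8.
Sarita is living and takes 1/4.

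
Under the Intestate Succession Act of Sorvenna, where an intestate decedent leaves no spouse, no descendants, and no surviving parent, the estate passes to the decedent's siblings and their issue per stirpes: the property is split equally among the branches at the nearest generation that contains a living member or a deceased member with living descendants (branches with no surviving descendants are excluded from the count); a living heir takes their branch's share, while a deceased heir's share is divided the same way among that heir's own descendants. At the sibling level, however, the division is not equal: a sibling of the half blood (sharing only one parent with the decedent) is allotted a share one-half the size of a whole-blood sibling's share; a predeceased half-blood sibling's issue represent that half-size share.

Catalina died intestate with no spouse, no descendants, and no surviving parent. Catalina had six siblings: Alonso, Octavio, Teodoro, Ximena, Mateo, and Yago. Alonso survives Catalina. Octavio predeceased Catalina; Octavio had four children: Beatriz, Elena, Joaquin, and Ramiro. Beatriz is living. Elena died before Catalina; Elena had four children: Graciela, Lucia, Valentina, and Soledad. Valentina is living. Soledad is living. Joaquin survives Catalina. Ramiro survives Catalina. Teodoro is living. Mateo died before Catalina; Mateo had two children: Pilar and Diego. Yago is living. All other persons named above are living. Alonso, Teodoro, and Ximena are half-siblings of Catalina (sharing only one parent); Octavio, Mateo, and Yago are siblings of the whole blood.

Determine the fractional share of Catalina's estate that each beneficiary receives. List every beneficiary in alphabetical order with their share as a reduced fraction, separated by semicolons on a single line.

Alonso 1/9; Beatriz 1/18; Diego 1/9; Graciela 1/72; Joaquin 1/18; Lucia 1/72; Pilar 1/9; Ramiro 1/18; Soledad 1/72; Teodoro 1/9; Valentina 1/72; Ximena 1/9; Yago 2/9

No spouse, descendants, or parent survives, so the estate passes to Catalina's siblings per stirpes.
Half-blood siblings count for one-half the weight of whole-blood siblings at the initial division.
Dividing 1 in proportion to weights (total weight 9/2): Alonso (weight 1/2) → 1/9; Octavio (weight 1) → 2/9; Teodoro (weight 1/2) → 1/9; Ximena (weight 1/2) → 1/9; Mateo (weight 1) → 2/9; Yago (weight 1) → 2/9.
Alonso is living and takes 1/9.
Octavio predeceased; the 2/9 allotted to Octavio's branch passes to Octavio's issue by representation.
The 2/9 is divided into 4 equal shares of 1/18 among Beatriz, Elena, Joaquin, Ramiro.
Beatriz is living and takes 1/18.
Elena predeceased; the 1/18 allotted to Elena's branch passes to Elena's issue by representation.
The 1/18 is divided into 4 equal shares of 1/72 among Graciela, Lucia, Valentina, Soledad.
Graciela is living and takes 1/72.
Lucia is living and takes 1/72.
Valentina is living and takes 1/72.
Soledad is living and takes 1/72.
Joaquin is living and takes 1/18.
Ramiro is living and takes 1/18.
Teodoro is living and takes 1/9.
Ximena is living and takes 1/9.
Mateo predeceased; the 2/9 allotted to Mateo's branch passes to Mateo's issue by representation.
The 2/9 is divided into 2 equal shares of 1/9 among Pilar, Diego.
Pilar is living and takes 1/9.
Diego is living and takes 1/9.
Yago is living and takes 2/9.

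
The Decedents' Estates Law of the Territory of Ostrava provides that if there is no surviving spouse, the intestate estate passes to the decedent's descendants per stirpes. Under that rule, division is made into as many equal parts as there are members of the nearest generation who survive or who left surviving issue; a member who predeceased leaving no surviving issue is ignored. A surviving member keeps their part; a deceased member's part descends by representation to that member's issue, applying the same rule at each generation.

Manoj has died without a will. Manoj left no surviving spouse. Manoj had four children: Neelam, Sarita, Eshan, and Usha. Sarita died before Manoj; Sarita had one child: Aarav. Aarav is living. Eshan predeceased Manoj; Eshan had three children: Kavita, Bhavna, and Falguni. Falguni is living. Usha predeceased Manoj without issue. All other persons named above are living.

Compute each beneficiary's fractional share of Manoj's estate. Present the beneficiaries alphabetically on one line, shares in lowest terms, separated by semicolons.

There is no surviving spouse, so the entire estate passes to Manoj's descendants per stirpes.
Usha left no surviving issue, so that branch lapses and is disregarded.
The estate is divided into 3 equal shares of 1/3 among Neelam, Sarita, Eshan.
Neelam is living and takes 1/3.
Sarita predeceased; the 1/3 allotted to Sarita's branch passes to Sarita's issue by representation.
Aarav is the sole taker at this level and receives the full 1/3.
Eshan predeceased; the 1/3 allotted to Eshan's branch passes to Eshan's issue by representation.
The 1/3 is divided into 3 equal shares of 1/9 among Kavita, Bhavna, Falguni.
Kavita is living and takes 1/9.
Bhavna is living and takes 1/9.
Falguni is living and takes 1/9.

Aarav 1/3; Bhavna 1/9; Falguni 1/9; Kavita 1/9; Neelam 1/3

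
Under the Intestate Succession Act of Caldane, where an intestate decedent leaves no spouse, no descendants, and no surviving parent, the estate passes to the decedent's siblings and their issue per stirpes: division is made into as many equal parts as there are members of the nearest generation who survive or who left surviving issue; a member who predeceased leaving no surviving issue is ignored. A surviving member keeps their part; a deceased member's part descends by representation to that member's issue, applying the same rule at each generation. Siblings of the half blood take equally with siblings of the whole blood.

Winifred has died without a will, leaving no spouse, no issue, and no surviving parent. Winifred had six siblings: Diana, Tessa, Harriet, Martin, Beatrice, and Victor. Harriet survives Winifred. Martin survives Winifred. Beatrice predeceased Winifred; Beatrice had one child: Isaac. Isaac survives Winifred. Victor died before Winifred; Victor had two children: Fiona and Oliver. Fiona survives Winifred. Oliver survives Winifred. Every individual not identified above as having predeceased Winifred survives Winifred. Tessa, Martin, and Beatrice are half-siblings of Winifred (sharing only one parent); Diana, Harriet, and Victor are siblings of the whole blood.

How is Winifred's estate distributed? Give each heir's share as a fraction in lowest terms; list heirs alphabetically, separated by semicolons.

No spouse, descendants, or parent survives, so the estate passes to Winifred's siblings per stirpes.
Half-blood and whole-blood siblings take equally under the stated rule.
The estate is divided into 6 equal shares of 1/6 among Diana, Tessa, Harriet, Martin, Beatrice, Victor.
Diana is living and takes 1/6.
Tessa is living and takes 1/6.
Harriet is living and takes 1/6.
Martin is living and takes 1/6.
Beatrice predeceased; the 1/6 allotted to Beatrice's branch passes to Beatrice's issue by representation.
Isaac is the sole taker at this level and receives the full 1/6.
Victor predeceased; the 1/6 allotted to Victor's branch passes to Victor's issue by representation.
The 1/6 is divided into 2 equal shares of 1/12 among Fiona, Oliver.
Fiona is living and takes 1/12.
Oliver is living and takes 1/12.

Diana 1/6; Fiona 1/12; Harriet 1/6; Isaac 1/6; Martin 1/6; Oliver 1/12; Tessa 1/6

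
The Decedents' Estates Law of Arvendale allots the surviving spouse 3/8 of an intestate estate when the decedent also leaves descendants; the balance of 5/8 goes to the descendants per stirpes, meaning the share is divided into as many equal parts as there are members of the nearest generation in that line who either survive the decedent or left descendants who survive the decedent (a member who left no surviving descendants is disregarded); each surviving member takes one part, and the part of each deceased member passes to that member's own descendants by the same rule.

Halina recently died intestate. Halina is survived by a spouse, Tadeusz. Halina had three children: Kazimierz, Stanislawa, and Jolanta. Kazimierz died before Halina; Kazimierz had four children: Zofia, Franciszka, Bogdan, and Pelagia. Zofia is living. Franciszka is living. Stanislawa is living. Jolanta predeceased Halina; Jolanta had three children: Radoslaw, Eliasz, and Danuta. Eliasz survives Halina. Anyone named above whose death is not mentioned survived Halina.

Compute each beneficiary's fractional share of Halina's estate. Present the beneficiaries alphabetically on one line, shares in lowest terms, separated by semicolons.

Bogdan 5/96; Danuta 5/72; Eliasz 5/72; Franciszka 5/96; Pelagia 5/96; Radoslaw 5/72; Stanislawa 5/24; Tadeusz 3/8; Zofia 5/96

Tadeusz, as surviving spouse, takes 3/8.
The remaining 5/8 passes to Halina's descendants per stirpes.
The 5/8 is divided into 3 equal shares of 5/24 among Kazimierz, Stanislawa, Jolanta.
Kazimierz predeceased; the 5/24 allotted to Kazimierz's branch passes to Kazimierz's issue by representation.
The 5/24 is divided into 4 equal shares of 5/96 among Zofia, Franciszka, Bogdan, Pelagia.
Zofia is living and takes 5/96.
Franciszka is living and takes 5/96.
Bogdan is living and takes 5/96.
Pelagia is living and takes 5/96.
Stanislawa is living and takes 5/24.
Jolanta predeceased; the 5/24 allotted to Jolanta's branch passes to Jolanta's issue by representation.
The 5/24 is divided into 3 equal shares of 5/72 among Radoslaw, Eliasz, Danuta.
Radoslaw is living and takes 5/72.
Eliasz is living and takes 5/72.
Danuta is living and takes 5/72.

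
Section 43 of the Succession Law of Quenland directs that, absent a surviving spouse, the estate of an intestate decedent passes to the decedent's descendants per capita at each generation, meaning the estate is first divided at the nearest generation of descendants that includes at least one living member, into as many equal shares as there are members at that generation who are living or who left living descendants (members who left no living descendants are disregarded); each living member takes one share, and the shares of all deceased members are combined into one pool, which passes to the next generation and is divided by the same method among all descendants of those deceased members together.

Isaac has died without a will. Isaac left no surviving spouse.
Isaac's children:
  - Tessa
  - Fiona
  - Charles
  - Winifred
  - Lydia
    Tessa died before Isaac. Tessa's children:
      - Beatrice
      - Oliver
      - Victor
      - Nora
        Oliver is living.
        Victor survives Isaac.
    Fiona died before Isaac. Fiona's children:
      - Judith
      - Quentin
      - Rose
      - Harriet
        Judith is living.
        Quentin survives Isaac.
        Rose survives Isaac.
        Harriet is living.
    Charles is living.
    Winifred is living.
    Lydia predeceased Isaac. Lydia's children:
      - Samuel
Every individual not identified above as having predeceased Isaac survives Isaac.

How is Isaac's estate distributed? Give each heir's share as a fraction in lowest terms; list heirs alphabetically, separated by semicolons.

There is no surviving spouse, so the entire estate passes to Isaac's descendants per capita at each generation.
At generation 1 (Tessa, Fiona, Charles, Winifred, Lydia) there are 5 shares of (1)/5 = 1/5 each.
Living: Charles and Winifred — each takes 1/5.
Deceased: Tessa, Fiona, and Lydia. Their combined 3/5 is pooled and carried to generation 2.
At generation 2 (Beatrice, Oliver, Victor, Nora, Judith, Quentin, Rose, Harriet, Samuel) there are 9 shares of (3/5)/9 = 1/15 each.
Living: Beatrice, Oliver, Victor, Nora, Judith, Quentin, Rose, Harriet, and Samuel — each takes 1/15.

Beatrice 1/15; Charles 1/5; Harriet 1/15; Judith 1/15; Nora 1/15; Oliver 1/15; Quentin 1/15; Rose 1/15; Samuel 1/15; Victor 1/15; Winifred 1/5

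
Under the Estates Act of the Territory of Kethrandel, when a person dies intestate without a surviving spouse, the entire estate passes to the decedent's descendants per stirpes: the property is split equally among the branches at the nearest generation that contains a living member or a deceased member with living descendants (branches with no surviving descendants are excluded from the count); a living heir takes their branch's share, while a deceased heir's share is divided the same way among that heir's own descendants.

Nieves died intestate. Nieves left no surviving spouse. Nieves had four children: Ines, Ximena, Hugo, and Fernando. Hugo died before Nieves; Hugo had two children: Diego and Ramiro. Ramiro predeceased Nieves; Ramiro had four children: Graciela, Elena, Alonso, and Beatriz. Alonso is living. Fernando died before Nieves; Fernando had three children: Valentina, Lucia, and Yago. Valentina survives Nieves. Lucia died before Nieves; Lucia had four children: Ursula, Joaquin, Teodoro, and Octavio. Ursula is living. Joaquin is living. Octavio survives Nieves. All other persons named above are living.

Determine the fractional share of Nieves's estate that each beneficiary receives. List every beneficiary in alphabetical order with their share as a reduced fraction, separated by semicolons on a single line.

There is no surviving spouse, so the entire estate passes to Nieves's descendants per stirpes.
The estate is divided into 4 equal shares of 1/4 among Ines, Ximena, Hugo, Fernando.
Ines is living and takes 1/4.
Ximena is living and takes 1/4.
Hugo predeceased; the 1/4 allotted to Hugo's branch passes to Hugo's issue by representation.
The 1/4 is divided into 2 equal shares of 1/8 among Diego, Ramiro.
Diego is living and takes 1/8.
Ramiro predeceased; the 1/8 allotted to Ramiro's branch passes to Ramiro's issue by representation.
The 1/8 is divided into 4 equal shares of 1/32 among Graciela, Elena, Alonso, Beatriz.
Graciela is living and takes 1/32.
Elena is living and takes 1/32.
Alonso is living and takes 1/32.
Beatriz is living and takes 1/32.
Fernando predeceased; the 1/4 allotted to Fernando's branch passes to Fernando's issue by representation.
The 1/4 is divided into 3 equal shares of 1/12 among Valentina, Lucia, Yago.
Valentina is living and takes 1/12.
Lucia predeceased; the 1/12 allotted to Lucia's branch passes to Lucia's issue by representation.
The 1/12 is divided into 4 equal shares of 1/48 among Ursula, Joaquin, Teodoro, Octavio.
Ursula is living and takes 1/48.
Joaquin is living and takes 1/48.
Teodoro is living and takes 1/48.
Octavio is living and takes 1/48.
Yago is living and takes 1/12.

Alonso 1/32; Beatriz 1/32; Diego 1/8; Elena 1/32; Graciela 1/32; Ines 1/4; Joaquin 1/48; Octavio 1/48; Teodoro 1/48; Ursula 1/48; Valentina 1/12; Ximena 1/4; Yago 1/12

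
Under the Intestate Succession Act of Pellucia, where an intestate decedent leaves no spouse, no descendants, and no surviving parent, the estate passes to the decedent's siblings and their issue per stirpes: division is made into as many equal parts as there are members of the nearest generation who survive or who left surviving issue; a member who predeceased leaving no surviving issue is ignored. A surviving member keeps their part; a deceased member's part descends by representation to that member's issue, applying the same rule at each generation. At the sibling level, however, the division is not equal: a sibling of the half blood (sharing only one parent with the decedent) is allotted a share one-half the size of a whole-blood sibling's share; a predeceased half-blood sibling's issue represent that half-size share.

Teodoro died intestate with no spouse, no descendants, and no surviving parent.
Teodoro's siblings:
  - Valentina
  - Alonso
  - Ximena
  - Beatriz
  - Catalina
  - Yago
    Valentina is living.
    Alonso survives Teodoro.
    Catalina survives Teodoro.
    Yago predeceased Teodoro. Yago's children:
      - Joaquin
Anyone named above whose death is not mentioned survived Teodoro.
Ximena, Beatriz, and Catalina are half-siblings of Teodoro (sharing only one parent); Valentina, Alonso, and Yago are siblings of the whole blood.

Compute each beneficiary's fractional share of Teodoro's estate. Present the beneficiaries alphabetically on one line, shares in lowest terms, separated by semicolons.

No spouse, descendants, or parent survives, so the estate passes to Teodoro's siblings per stirpes.
Half-blood siblings count for one-half the weight of whole-blood siblings at the initial division.
Dividing 1 in proportion to weights (total weight 9/2): Valentina (weight 1) → 2/9; Alonso (weight 1) → 2/9; Ximena (weight 1/2) → 1/9; Beatriz (weight 1/2) → 1/9; Catalina (weight 1/2) → 1/9; Yago (weight 1) → 2/9.
Valentina is living and takes 2/9.
Alonso is living and takes 2/9.
Ximena is living and takes 1/9.
Beatriz is living and takes 1/9.
Catalina is living and takes 1/9.
Yago predeceased; the 2/9 allotted to Yago's branch passes to Yago's issue by representation.
Joaquin is the sole taker at this level and receives the full 2/9.

Alonso 2/9; Beatriz 1/9; Catalina 1/9; Joaquin 2/9; Valentina 2/9; Ximena 1/9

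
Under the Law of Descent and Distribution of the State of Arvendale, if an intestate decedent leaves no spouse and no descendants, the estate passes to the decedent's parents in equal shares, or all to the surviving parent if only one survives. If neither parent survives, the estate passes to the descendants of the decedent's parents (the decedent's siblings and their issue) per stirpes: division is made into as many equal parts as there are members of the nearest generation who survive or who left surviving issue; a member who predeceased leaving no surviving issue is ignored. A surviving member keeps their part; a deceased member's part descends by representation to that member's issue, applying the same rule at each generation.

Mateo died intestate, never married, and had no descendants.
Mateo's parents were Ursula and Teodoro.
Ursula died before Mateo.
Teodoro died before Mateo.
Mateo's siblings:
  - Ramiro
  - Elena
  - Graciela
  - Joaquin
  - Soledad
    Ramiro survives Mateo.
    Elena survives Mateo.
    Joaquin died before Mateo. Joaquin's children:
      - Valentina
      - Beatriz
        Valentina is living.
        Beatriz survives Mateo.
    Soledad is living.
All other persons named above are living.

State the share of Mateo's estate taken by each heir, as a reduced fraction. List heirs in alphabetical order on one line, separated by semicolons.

Beatriz 1/10; Elena 1/5; Graciela 1/5; Ramiro 1/5; Soledad 1/5; Valentina 1/10

Neither parent survives and there are no descendants, so the estate passes to Mateo's siblings and their issue per stirpes.
The estate is divided into 5 equal shares of 1/5 among Ramiro, Elena, Graciela, Joaquin, Soledad.
Ramiro is living and takes 1/5.
Elena is living and takes 1/5.
Graciela is living and takes 1/5.
Joaquin predeceased; the 1/5 allotted to Joaquin's branch passes to Joaquin's issue by representation.
The 1/5 is divided into 2 equal shares of 1/10 among Valentina, Beatriz.
Valentina is living and takes 1/10.
Beatriz is living and takes 1/10.
Soledad is living and takes 1/5.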